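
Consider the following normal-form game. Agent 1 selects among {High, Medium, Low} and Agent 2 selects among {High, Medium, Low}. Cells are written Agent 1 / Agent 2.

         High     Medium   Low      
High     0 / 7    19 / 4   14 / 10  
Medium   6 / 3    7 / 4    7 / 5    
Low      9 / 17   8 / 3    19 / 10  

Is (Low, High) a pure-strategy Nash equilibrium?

Holding Agent 2 at High: Agent 1 gets 9 from Low, versus 0 from High, 6 from Medium. No profitable deviation for Agent 1.
Holding Agent 1 at Low: Agent 2 gets 17 from High, versus 3 from Medium, 10 from Low. No profitable deviation for Agent 2 either.

Yes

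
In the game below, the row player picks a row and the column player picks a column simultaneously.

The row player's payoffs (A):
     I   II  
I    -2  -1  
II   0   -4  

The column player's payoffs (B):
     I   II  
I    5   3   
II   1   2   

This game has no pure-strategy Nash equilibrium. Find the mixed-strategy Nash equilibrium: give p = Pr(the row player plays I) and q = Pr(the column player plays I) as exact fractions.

In a mixed NE each player is indifferent between their pure strategies, so the opponent's mix sets the indifference.
The column player indifferent between I and II: p·5 + (1−p)·1 = p·3 + (1−p)·2 ⟹ 1 + 4p = 2 + 1p ⟹ p = 1/3.
The row player indifferent between I and II: q·(-2) + (1−q)·(-1) = q·0 + (1−q)·(-4) ⟹ (-1) + (-1)q = (-4) + 4q ⟹ q = 3/5.

p = 1/3, q = 3/5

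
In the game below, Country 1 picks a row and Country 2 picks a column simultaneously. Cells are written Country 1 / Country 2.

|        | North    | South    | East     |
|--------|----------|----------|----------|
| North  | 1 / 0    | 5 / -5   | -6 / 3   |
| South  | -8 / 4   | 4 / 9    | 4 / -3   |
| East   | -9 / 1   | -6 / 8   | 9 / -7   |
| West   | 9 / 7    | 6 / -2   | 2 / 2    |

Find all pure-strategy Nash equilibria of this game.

A profile is a Nash equilibrium when each player is best-responding to the other.
Country 1's best responses — vs North: West (payoff 9); vs South: West (payoff 6); vs East: East (payoff 9).
Country 2's best responses — vs North: East (payoff 3); vs South: South (payoff 9); vs East: South (payoff 8); vs West: North (payoff 7).
The only mutual best response is (West, North); neither player gains by switching there.

(West, North)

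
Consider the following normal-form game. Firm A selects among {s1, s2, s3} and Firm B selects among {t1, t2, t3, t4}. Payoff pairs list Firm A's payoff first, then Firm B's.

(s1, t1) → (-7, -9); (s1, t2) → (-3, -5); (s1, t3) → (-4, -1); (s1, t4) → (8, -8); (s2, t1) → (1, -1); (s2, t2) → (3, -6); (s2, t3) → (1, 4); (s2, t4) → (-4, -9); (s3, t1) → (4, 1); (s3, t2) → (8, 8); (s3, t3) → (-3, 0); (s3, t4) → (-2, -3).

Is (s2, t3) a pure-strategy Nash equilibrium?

Yes

Holding Firm B at t3: Firm A gets 1 from s2, versus -4 from s1, -3 from s3. No profitable deviation for Firm A.
Holding Firm A at s2: Firm B gets 4 from t3, versus -1 from t1, -6 from t2, -9 from t4. No profitable deviation for Firm B either.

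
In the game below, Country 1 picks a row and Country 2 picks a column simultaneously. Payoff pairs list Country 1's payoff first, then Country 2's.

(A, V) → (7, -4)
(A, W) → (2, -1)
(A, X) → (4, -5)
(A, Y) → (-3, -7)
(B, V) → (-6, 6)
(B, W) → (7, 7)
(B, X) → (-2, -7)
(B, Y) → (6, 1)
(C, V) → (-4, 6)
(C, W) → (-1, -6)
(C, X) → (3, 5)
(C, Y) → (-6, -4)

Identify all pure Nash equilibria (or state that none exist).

(B, W)

Check mutual best responses: a cell is a NE iff neither player can gain by unilaterally deviating.
Country 1's best responses — vs V: A (payoff 7); vs W: B (payoff 7); vs X: A (payoff 4); vs Y: B (payoff 6).
Country 2's best responses — vs A: W (payoff -1); vs B: W (payoff 7); vs C: V (payoff 6).
The only mutual best response is (B, W); neither player gains by switching there.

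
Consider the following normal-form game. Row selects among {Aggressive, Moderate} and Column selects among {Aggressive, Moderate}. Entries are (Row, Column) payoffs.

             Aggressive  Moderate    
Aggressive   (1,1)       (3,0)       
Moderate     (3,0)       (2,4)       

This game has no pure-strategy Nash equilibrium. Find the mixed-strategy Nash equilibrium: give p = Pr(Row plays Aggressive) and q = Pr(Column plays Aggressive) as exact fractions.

In a mixed NE each player is indifferent between their pure strategies, so the opponent's mix sets the indifference.
Column indifferent between Aggressive and Moderate: p·1 + (1−p)·0 = p·0 + (1−p)·4 ⟹ 0 + 1p = 4 + (-4)p ⟹ p = 4/5.
Row indifferent between Aggressive and Moderate: q·1 + (1−q)·3 = q·3 + (1−q)·2 ⟹ 3 + (-2)q = 2 + 1q ⟹ q = 1/3.

p = 4/5, q = 1/3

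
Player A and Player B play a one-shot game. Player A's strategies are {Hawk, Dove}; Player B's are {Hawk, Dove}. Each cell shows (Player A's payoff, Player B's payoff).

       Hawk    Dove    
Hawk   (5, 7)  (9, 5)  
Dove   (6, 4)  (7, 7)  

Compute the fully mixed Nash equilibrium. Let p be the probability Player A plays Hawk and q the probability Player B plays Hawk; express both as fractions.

In a mixed NE each player is indifferent between their pure strategies, so the opponent's mix sets the indifference.
Player B indifferent between Hawk and Dove: p·7 + (1−p)·4 = p·5 + (1−p)·7 ⟹ 4 + 3p = 7 + (-2)p ⟹ p = 3/5.
Player A indifferent between Hawk and Dove: q·5 + (1−q)·9 = q·6 + (1−q)·7 ⟹ 9 + (-4)q = 7 + (-1)q ⟹ q = 2/3.

p = 3/5, q = 2/3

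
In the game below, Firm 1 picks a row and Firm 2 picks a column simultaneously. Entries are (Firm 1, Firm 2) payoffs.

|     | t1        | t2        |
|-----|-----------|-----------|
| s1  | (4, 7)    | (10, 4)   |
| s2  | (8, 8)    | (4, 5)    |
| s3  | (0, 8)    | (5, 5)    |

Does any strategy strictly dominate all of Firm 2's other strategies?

t1

A strategy is strictly dominant if it gives Firm 2 a strictly higher payoff than every other strategy, against every choice by the opponent.
t1 strictly dominates: vs s1: 7 > 4; vs s2: 8 > 5; vs s3: 8 > 5.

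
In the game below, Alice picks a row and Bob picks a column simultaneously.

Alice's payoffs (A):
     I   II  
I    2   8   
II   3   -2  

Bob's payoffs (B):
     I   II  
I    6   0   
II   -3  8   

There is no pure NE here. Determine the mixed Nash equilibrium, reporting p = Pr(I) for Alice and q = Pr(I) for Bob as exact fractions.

Each player's mixing probability is pinned down by making the *other* player indifferent.
Bob indifferent between I and II: p·6 + (1−p)·(-3) = p·0 + (1−p)·8 ⟹ (-3) + 9p = 8 + (-8)p ⟹ p = 11/17.
Alice indifferent between I and II: q·2 + (1−q)·8 = q·3 + (1−q)·(-2) ⟹ 8 + (-6)q = (-2) + 5q ⟹ q = 10/11.

p = 11/17, q = 10/11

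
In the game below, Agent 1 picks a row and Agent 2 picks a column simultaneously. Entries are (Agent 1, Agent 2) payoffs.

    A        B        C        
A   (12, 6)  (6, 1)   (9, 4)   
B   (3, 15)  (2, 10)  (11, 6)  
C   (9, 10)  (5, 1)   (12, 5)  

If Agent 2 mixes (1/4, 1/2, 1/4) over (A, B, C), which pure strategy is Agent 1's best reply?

A

Agent 1's best reply maximizes expected payoff against the mix.
A: (1/4)·12 + (1/2)·6 + (1/4)·9 = 33/4
B: (1/4)·3 + (1/2)·2 + (1/4)·11 = 9/2
C: (1/4)·9 + (1/2)·5 + (1/4)·12 = 31/4
Highest expected payoff is 33/4, from A.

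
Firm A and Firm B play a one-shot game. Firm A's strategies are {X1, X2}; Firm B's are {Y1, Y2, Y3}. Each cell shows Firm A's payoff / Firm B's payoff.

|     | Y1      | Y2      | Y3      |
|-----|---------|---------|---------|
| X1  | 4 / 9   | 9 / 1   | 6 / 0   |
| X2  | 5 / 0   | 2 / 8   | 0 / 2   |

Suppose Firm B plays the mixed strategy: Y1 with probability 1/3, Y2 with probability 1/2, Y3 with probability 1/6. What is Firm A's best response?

X1

Compute Firm A's expected payoff from each pure strategy against the given mix.
X1: (1/3)·4 + (1/2)·9 + (1/6)·6 = 41/6
X2: (1/3)·5 + (1/2)·2 + (1/6)·0 = 8/3
Highest expected payoff is 41/6, from X1.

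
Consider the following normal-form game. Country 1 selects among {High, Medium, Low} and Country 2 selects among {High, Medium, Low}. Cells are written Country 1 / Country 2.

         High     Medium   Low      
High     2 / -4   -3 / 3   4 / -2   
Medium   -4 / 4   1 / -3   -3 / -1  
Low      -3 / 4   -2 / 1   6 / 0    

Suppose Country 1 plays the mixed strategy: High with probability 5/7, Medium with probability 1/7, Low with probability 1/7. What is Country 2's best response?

Medium

Compute Country 2's expected payoff from each pure strategy against the given mix.
High: (5/7)·(-4) + (1/7)·4 + (1/7)·4 = -12/7
Medium: (5/7)·3 + (1/7)·(-3) + (1/7)·1 = 13/7
Low: (5/7)·(-2) + (1/7)·(-1) + (1/7)·0 = -11/7
Highest expected payoff is 13/7, from Medium.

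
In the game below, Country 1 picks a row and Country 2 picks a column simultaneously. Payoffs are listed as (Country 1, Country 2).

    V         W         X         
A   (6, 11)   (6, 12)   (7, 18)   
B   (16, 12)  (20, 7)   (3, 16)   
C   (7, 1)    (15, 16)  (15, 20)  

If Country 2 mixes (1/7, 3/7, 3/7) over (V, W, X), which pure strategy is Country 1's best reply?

Country 1's best reply maximizes expected payoff against the mix.
A: (1/7)·6 + (3/7)·6 + (3/7)·7 = 45/7
B: (1/7)·16 + (3/7)·20 + (3/7)·3 = 85/7
C: (1/7)·7 + (3/7)·15 + (3/7)·15 = 97/7
Highest expected payoff is 97/7, from C.

C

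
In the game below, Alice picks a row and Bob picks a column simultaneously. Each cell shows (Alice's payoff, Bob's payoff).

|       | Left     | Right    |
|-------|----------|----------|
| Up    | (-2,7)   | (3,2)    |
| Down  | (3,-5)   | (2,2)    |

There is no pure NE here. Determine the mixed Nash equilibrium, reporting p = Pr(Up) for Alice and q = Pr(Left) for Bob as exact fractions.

p = 7/12, q = 1/6

In a mixed NE each player is indifferent between their pure strategies, so the opponent's mix sets the indifference.
Bob indifferent between Left and Right: p·7 + (1−p)·(-5) = p·2 + (1−p)·2 ⟹ (-5) + 12p = 2 + 0p ⟹ p = 7/12.
Alice indifferent between Up and Down: q·(-2) + (1−q)·3 = q·3 + (1−q)·2 ⟹ 3 + (-5)q = 2 + 1q ⟹ q = 1/6.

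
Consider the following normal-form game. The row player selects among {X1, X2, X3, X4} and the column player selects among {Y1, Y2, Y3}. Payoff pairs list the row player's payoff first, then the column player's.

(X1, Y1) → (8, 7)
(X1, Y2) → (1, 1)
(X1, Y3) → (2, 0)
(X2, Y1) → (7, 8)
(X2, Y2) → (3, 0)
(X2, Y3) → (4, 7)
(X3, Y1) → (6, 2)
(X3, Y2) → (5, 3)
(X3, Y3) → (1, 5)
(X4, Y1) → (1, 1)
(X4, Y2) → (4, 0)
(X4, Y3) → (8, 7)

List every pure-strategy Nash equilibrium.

(X1, Y1) and (X4, Y3)

Check mutual best responses: a cell is a NE iff neither player can gain by unilaterally deviating.
The row player's best responses — vs Y1: X1 (payoff 8); vs Y2: X3 (payoff 5); vs Y3: X4 (payoff 8).
The column player's best responses — vs X1: Y1 (payoff 7); vs X2: Y1 (payoff 8); vs X3: Y3 (payoff 5); vs X4: Y3 (payoff 7).
Mutual best responses occur at (X1, Y1) and (X4, Y3); at each, neither player gains by switching.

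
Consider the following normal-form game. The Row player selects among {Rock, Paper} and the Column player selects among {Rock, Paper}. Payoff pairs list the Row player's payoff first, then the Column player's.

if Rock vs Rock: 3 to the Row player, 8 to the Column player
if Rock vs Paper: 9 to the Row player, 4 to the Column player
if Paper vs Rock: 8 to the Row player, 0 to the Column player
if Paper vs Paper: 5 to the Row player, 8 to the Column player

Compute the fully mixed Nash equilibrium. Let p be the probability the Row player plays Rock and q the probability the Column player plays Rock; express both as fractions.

In a mixed NE each player is indifferent between their pure strategies, so the opponent's mix sets the indifference.
The Column player indifferent between Rock and Paper: p·8 + (1−p)·0 = p·4 + (1−p)·8 ⟹ 0 + 8p = 8 + (-4)p ⟹ p = 2/3.
The Row player indifferent between Rock and Paper: q·3 + (1−q)·9 = q·8 + (1−q)·5 ⟹ 9 + (-6)q = 5 + 3q ⟹ q = 4/9.

p = 2/3, q = 4/9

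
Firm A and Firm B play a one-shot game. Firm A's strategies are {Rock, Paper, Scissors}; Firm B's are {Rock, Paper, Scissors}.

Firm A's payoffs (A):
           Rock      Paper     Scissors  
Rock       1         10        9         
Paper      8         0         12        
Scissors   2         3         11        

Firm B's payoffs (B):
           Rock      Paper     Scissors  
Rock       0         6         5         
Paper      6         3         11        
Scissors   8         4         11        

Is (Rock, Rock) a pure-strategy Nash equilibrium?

No

Holding Firm B at Rock: Firm A gets 1 from Rock but could get 8 by switching to Paper. Firm A has a profitable deviation.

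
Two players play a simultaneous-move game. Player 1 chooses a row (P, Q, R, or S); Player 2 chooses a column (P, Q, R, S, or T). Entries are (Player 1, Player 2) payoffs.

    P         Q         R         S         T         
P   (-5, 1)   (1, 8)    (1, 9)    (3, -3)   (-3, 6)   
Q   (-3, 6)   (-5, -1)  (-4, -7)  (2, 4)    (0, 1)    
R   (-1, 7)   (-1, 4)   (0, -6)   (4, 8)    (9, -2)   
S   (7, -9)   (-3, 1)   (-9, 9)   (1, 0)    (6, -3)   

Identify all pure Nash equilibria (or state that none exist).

(P, R) and (R, S)

Check mutual best responses: a cell is a NE iff neither player can gain by unilaterally deviating.
Player 1's best responses — vs P: S (payoff 7); vs Q: P (payoff 1); vs R: P (payoff 1); vs S: R (payoff 4); vs T: R (payoff 9).
Player 2's best responses — vs P: R (payoff 9); vs Q: P (payoff 6); vs R: S (payoff 8); vs S: R (payoff 9).
Mutual best responses occur at (P, R) and (R, S); at each, neither player gains by switching.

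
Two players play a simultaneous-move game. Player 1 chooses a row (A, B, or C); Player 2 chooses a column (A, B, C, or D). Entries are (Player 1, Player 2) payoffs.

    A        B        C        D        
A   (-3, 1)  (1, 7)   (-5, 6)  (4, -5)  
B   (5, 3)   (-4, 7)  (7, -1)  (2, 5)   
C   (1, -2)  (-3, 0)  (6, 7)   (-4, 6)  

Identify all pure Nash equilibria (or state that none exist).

Find each player's best response to every opponent strategy; NE are the intersections.
Player 1's best responses — vs A: B (payoff 5); vs B: A (payoff 1); vs C: B (payoff 7); vs D: A (payoff 4).
Player 2's best responses — vs A: B (payoff 7); vs B: B (payoff 7); vs C: C (payoff 7).
The only mutual best response is (A, B); neither player gains by switching there.

(A, B)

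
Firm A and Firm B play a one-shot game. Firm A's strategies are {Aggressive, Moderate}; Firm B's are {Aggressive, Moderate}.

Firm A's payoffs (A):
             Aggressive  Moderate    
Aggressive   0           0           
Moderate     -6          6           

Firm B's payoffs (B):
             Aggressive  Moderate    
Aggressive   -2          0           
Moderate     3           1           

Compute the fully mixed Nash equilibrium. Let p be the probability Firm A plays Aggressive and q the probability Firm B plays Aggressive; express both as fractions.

In a mixed NE each player is indifferent between their pure strategies, so the opponent's mix sets the indifference.
Firm B indifferent between Aggressive and Moderate: p·(-2) + (1−p)·3 = p·0 + (1−p)·1 ⟹ 3 + (-5)p = 1 + (-1)p ⟹ p = 1/2.
Firm A indifferent between Aggressive and Moderate: q·0 + (1−q)·0 = q·(-6) + (1−q)·6 ⟹ 0 + 0q = 6 + (-12)q ⟹ q = 1/2.

p = 1/2, q = 1/2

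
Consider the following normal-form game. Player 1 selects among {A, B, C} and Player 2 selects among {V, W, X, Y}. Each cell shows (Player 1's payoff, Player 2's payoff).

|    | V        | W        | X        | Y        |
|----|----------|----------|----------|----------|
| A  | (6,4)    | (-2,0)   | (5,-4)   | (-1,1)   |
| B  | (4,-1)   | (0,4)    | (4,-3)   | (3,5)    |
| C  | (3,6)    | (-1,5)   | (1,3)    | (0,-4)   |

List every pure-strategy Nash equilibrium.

(A, V) and (B, Y)

Check mutual best responses: a cell is a NE iff neither player can gain by unilaterally deviating.
Player 1's best responses — vs V: A (payoff 6); vs W: B (payoff 0); vs X: A (payoff 5); vs Y: B (payoff 3).
Player 2's best responses — vs A: V (payoff 4); vs B: Y (payoff 5); vs C: V (payoff 6).
Mutual best responses occur at (A, V) and (B, Y); at each, neither player gains by switching.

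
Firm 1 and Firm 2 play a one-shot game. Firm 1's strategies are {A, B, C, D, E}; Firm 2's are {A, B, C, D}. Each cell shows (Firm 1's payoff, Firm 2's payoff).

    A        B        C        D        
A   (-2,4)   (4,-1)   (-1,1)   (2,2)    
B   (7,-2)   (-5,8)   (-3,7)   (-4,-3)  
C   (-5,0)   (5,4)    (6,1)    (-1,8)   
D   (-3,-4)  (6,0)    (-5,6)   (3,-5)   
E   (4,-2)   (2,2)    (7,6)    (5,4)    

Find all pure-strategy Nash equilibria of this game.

Check mutual best responses: a cell is a NE iff neither player can gain by unilaterally deviating.
Firm 1's best responses — vs A: B (payoff 7); vs B: D (payoff 6); vs C: E (payoff 7); vs D: E (payoff 5).
Firm 2's best responses — vs A: A (payoff 4); vs B: B (payoff 8); vs C: D (payoff 8); vs D: C (payoff 6); vs E: C (payoff 6).
The only mutual best response is (E, C); neither player gains by switching there.

(E, C)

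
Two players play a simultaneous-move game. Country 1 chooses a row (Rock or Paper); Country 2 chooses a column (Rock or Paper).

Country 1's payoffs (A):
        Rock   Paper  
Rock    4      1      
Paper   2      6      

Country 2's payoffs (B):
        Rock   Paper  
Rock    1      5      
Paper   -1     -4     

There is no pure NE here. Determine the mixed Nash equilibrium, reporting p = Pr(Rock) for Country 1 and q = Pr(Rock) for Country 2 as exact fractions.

p = 3/7, q = 5/7

In a mixed NE each player is indifferent between their pure strategies, so the opponent's mix sets the indifference.
Country 2 indifferent between Rock and Paper: p·1 + (1−p)·(-1) = p·5 + (1−p)·(-4) ⟹ (-1) + 2p = (-4) + 9p ⟹ p = 3/7.
Country 1 indifferent between Rock and Paper: q·4 + (1−q)·1 = q·2 + (1−q)·6 ⟹ 1 + 3q = 6 + (-4)q ⟹ q = 5/7.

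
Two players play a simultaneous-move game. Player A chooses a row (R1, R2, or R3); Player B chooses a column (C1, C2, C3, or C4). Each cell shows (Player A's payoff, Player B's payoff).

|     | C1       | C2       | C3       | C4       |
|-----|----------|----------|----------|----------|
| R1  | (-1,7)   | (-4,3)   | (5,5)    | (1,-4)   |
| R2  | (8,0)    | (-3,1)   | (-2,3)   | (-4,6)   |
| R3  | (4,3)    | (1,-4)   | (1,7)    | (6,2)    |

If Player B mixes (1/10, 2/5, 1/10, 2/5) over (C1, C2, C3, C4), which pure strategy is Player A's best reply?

Player A's best reply maximizes expected payoff against the mix.
R1: (1/10)·(-1) + (2/5)·(-4) + (1/10)·5 + (2/5)·1 = -4/5
R2: (1/10)·8 + (2/5)·(-3) + (1/10)·(-2) + (2/5)·(-4) = -11/5
R3: (1/10)·4 + (2/5)·1 + (1/10)·1 + (2/5)·6 = 33/10
Highest expected payoff is 33/10, from R3.

R3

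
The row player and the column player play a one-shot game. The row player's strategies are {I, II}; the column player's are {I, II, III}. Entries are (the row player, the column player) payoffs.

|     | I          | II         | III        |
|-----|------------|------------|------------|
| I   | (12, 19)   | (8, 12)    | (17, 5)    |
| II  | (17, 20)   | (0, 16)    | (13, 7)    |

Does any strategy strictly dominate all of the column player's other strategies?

I

Check whether one of the column player's strategies beats all alternatives regardless of what the opponent does.
I strictly dominates: vs I: 19 > each of {12, 5}; vs II: 20 > each of {16, 7}.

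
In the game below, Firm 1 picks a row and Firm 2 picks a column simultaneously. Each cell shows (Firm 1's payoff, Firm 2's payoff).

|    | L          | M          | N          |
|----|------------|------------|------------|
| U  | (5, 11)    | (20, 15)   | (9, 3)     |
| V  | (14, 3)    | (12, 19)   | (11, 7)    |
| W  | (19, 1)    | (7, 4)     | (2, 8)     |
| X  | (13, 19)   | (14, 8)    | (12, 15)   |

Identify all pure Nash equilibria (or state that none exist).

Find each player's best response to every opponent strategy; NE are the intersections.
Firm 1's best responses — vs L: W (payoff 19); vs M: U (payoff 20); vs N: X (payoff 12).
Firm 2's best responses — vs U: M (payoff 15); vs V: M (payoff 19); vs W: N (payoff 8); vs X: L (payoff 19).
The only mutual best response is (U, M); neither player gains by switching there.

(U, M)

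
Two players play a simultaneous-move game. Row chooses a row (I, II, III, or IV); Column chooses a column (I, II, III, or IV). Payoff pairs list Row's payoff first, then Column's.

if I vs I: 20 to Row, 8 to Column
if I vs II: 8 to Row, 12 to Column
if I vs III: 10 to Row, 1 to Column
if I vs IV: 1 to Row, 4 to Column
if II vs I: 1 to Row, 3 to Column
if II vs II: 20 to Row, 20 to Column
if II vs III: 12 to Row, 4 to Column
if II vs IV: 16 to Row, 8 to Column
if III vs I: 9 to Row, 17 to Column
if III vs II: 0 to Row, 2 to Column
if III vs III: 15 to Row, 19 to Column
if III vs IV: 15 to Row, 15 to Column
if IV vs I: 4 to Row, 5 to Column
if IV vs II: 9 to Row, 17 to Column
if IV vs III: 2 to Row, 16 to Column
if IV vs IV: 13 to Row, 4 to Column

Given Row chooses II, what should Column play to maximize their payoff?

With Row fixed at II, Column's payoffs are: I → 3, II → 20, III → 4, IV → 8.
The maximum is 20, achieved by II.

II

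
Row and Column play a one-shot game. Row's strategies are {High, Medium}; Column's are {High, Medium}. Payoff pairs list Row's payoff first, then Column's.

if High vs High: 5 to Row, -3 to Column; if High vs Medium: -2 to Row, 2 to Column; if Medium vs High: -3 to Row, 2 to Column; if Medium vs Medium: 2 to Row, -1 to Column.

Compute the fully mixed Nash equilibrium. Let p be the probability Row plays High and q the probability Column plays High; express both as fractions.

In a mixed NE each player is indifferent between their pure strategies, so the opponent's mix sets the indifference.
Column indifferent between High and Medium: p·(-3) + (1−p)·2 = p·2 + (1−p)·(-1) ⟹ 2 + (-5)p = (-1) + 3p ⟹ p = 3/8.
Row indifferent between High and Medium: q·5 + (1−q)·(-2) = q·(-3) + (1−q)·2 ⟹ (-2) + 7q = 2 + (-5)q ⟹ q = 1/3.

p = 3/8, q = 1/3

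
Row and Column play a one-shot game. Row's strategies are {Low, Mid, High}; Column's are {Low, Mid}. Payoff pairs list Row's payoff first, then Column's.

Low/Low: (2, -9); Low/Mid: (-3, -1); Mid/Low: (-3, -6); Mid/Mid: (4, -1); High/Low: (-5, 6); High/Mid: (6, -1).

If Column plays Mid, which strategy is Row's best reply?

High

With Column fixed at Mid, Row's payoffs are: Low → -3, Mid → 4, High → 6.
The maximum is 6, achieved by High.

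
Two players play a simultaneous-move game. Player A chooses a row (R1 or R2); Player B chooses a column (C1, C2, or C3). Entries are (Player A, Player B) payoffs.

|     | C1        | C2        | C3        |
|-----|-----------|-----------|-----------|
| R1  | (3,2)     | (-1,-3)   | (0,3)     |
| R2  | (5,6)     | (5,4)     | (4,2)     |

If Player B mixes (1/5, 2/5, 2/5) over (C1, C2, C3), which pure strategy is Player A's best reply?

Compute Player A's expected payoff from each pure strategy against the given mix.
R1: (1/5)·3 + (2/5)·(-1) + (2/5)·0 = 1/5
R2: (1/5)·5 + (2/5)·5 + (2/5)·4 = 23/5
Highest expected payoff is 23/5, from R2.

R2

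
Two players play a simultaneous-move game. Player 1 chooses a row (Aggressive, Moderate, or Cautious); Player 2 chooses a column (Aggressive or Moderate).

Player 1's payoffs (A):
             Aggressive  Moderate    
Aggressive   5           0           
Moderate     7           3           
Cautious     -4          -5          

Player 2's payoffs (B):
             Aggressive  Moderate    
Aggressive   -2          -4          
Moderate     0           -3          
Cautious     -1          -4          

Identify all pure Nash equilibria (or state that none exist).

Check mutual best responses: a cell is a NE iff neither player can gain by unilaterally deviating.
Player 1's best responses — vs Aggressive: Moderate (payoff 7); vs Moderate: Moderate (payoff 3).
Player 2's best responses — vs Aggressive: Aggressive (payoff -2); vs Moderate: Aggressive (payoff 0); vs Cautious: Aggressive (payoff -1).
The only mutual best response is (Moderate, Aggressive); neither player gains by switching there.

(Moderate, Aggressive)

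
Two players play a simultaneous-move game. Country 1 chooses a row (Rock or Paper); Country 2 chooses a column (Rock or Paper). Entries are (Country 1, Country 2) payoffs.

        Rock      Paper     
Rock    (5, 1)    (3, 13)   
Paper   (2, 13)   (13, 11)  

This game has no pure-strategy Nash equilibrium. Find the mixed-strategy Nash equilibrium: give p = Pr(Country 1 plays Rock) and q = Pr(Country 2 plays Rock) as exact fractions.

In a mixed NE each player is indifferent between their pure strategies, so the opponent's mix sets the indifference.
Country 2 indifferent between Rock and Paper: p·1 + (1−p)·13 = p·13 + (1−p)·11 ⟹ 13 + (-12)p = 11 + 2p ⟹ p = 1/7.
Country 1 indifferent between Rock and Paper: q·5 + (1−q)·3 = q·2 + (1−q)·13 ⟹ 3 + 2q = 13 + (-11)q ⟹ q = 10/13.

p = 1/7, q = 10/13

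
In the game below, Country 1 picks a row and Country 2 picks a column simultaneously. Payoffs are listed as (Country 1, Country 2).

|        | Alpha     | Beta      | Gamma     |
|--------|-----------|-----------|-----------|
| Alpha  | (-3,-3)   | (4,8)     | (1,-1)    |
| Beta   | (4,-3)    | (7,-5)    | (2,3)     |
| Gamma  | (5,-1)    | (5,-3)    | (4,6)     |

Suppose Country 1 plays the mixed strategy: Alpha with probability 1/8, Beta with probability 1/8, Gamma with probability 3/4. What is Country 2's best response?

Gamma

Compute Country 2's expected payoff from each pure strategy against the given mix.
Alpha: (1/8)·(-3) + (1/8)·(-3) + (3/4)·(-1) = -3/2
Beta: (1/8)·8 + (1/8)·(-5) + (3/4)·(-3) = -15/8
Gamma: (1/8)·(-1) + (1/8)·3 + (3/4)·6 = 19/4
Highest expected payoff is 19/4, from Gamma.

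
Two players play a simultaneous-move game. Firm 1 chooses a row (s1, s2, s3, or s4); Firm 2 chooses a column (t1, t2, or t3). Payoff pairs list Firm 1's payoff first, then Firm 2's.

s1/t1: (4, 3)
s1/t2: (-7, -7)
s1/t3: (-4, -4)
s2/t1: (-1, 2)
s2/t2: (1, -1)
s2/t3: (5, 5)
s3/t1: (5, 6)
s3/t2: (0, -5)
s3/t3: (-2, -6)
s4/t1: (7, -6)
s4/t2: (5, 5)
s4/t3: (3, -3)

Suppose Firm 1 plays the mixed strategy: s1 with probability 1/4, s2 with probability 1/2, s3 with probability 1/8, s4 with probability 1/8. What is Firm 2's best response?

Compute Firm 2's expected payoff from each pure strategy against the given mix.
t1: (1/4)·3 + (1/2)·2 + (1/8)·6 + (1/8)·(-6) = 7/4
t2: (1/4)·(-7) + (1/2)·(-1) + (1/8)·(-5) + (1/8)·5 = -9/4
t3: (1/4)·(-4) + (1/2)·5 + (1/8)·(-6) + (1/8)·(-3) = 3/8
Highest expected payoff is 7/4, from t1.

t1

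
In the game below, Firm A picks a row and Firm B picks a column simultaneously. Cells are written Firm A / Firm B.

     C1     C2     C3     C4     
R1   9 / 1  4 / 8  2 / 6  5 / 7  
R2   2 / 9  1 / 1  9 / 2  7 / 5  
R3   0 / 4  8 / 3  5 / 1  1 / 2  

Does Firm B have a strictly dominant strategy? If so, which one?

Check whether one of Firm B's strategies beats all alternatives regardless of what the opponent does.
C1 is not dominant: against R1, C2 gives 8 > 1.
C2 is not dominant: against R2, C1 gives 9 > 1.
C3 is not dominant: against R1, C2 gives 8 > 6.
C4 is not dominant: against R1, C2 gives 8 > 7.
No single strategy is best against every opponent action.

No strictly dominant strategy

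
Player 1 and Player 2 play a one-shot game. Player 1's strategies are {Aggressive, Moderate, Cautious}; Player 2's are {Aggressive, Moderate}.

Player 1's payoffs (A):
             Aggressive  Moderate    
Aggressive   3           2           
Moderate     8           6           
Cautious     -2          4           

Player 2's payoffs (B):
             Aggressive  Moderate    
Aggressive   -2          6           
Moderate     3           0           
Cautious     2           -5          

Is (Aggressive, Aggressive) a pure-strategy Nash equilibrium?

No

Holding Player 2 at Aggressive: Player 1 gets 3 from Aggressive but could get 8 by switching to Moderate. Player 1 has a profitable deviation.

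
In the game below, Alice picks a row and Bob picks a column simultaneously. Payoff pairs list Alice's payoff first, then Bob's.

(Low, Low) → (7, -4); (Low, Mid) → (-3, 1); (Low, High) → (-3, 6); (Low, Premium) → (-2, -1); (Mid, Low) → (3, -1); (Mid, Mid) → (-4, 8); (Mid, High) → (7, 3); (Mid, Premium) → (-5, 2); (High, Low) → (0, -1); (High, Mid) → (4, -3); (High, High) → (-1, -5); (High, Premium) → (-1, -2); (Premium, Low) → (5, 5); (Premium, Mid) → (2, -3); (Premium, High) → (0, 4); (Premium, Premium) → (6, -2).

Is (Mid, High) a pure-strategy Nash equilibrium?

Holding Bob at High: Alice gets 7 from Mid, versus -3 from Low, -1 from High, 0 from Premium. No profitable deviation for Alice.
Holding Alice at Mid: Bob gets 3 from High but could get 8 by switching to Mid. Bob has a profitable deviation.

No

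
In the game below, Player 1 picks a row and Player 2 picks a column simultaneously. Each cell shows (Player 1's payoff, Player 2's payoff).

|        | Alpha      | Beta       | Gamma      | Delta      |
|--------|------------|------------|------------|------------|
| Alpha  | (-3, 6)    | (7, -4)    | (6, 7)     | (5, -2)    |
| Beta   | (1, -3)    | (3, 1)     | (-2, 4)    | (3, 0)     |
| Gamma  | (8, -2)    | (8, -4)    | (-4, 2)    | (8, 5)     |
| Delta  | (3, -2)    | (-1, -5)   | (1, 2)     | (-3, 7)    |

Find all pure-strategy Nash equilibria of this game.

(Alpha, Gamma) and (Gamma, Delta)

Check mutual best responses: a cell is a NE iff neither player can gain by unilaterally deviating.
Player 1's best responses — vs Alpha: Gamma (payoff 8); vs Beta: Gamma (payoff 8); vs Gamma: Alpha (payoff 6); vs Delta: Gamma (payoff 8).
Player 2's best responses — vs Alpha: Gamma (payoff 7); vs Beta: Gamma (payoff 4); vs Gamma: Delta (payoff 5); vs Delta: Delta (payoff 7).
Mutual best responses occur at (Alpha, Gamma) and (Gamma, Delta); at each, neither player gains by switching.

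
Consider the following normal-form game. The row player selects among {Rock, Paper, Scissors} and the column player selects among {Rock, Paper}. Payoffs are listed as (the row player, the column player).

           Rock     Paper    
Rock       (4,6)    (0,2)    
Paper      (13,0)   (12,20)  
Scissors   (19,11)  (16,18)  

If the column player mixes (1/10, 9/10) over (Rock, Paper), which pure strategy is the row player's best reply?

The row player's best reply maximizes expected payoff against the mix.
Rock: (1/10)·4 + (9/10)·0 = 2/5
Paper: (1/10)·13 + (9/10)·12 = 121/10
Scissors: (1/10)·19 + (9/10)·16 = 163/10
Highest expected payoff is 163/10, from Scissors.

Scissors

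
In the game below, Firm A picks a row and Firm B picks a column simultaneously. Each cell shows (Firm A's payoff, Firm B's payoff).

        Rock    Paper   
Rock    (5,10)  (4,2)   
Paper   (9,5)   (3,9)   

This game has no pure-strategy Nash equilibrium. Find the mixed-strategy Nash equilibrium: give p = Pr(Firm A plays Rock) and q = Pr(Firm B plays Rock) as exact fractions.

p = 1/3, q = 1/5

In a mixed NE each player is indifferent between their pure strategies, so the opponent's mix sets the indifference.
Firm B indifferent between Rock and Paper: p·10 + (1−p)·5 = p·2 + (1−p)·9 ⟹ 5 + 5p = 9 + (-7)p ⟹ p = 1/3.
Firm A indifferent between Rock and Paper: q·5 + (1−q)·4 = q·9 + (1−q)·3 ⟹ 4 + 1q = 3 + 6q ⟹ q = 1/5.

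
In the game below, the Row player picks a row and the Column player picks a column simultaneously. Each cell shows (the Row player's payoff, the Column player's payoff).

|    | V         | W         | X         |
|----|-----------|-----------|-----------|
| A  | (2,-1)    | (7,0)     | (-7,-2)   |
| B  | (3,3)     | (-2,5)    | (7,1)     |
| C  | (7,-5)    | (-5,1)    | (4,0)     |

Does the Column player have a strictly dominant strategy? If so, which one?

A strategy is strictly dominant if it gives the Column player a strictly higher payoff than every other strategy, against every choice by the opponent.
W strictly dominates: vs A: 0 > each of {-1, -2}; vs B: 5 > each of {3, 1}; vs C: 1 > each of {-5, 0}.

W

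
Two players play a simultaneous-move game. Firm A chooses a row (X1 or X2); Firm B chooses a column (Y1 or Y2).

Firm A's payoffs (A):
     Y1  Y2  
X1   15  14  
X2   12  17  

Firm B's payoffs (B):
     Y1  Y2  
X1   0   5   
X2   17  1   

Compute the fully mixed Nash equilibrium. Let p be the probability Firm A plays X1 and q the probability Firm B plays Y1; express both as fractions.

p = 16/21, q = 1/2

In a mixed NE each player is indifferent between their pure strategies, so the opponent's mix sets the indifference.
Firm B indifferent between Y1 and Y2: p·0 + (1−p)·17 = p·5 + (1−p)·1 ⟹ 17 + (-17)p = 1 + 4p ⟹ p = 16/21.
Firm A indifferent between X1 and X2: q·15 + (1−q)·14 = q·12 + (1−q)·17 ⟹ 14 + 1q = 17 + (-5)q ⟹ q = 1/2.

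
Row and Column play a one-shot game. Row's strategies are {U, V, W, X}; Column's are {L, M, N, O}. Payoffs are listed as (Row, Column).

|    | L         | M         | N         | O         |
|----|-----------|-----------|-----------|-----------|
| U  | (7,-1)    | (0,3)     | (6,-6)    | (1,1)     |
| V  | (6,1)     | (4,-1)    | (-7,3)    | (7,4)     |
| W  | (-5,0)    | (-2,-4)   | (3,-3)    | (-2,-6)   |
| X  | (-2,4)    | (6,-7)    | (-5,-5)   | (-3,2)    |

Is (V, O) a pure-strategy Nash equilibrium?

Yes

Holding Column at O: Row gets 7 from V, versus 1 from U, -2 from W, -3 from X. No profitable deviation for Row.
Holding Row at V: Column gets 4 from O, versus 1 from L, -1 from M, 3 from N. No profitable deviation for Column either.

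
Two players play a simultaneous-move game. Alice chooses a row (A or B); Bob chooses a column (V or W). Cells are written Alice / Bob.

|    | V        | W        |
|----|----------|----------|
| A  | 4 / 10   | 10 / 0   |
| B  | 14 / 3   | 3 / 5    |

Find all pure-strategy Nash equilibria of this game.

No pure-strategy Nash equilibrium

Find each player's best response to every opponent strategy; NE are the intersections.
Alice's best responses — vs V: B (payoff 14); vs W: A (payoff 10).
Bob's best responses — vs A: V (payoff 10); vs B: W (payoff 5).
No cell has both players best-responding. For instance, Alice's best reply to W is A, but against A Bob prefers V over W.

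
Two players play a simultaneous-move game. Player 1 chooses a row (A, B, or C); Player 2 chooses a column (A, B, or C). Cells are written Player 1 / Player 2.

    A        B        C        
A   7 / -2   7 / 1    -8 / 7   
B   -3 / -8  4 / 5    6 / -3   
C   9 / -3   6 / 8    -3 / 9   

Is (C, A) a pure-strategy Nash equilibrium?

No

Holding Player 2 at A: Player 1 gets 9 from C, versus 7 from A, -3 from B. No profitable deviation for Player 1.
Holding Player 1 at C: Player 2 gets -3 from A but could get 9 by switching to C. Player 2 has a profitable deviation.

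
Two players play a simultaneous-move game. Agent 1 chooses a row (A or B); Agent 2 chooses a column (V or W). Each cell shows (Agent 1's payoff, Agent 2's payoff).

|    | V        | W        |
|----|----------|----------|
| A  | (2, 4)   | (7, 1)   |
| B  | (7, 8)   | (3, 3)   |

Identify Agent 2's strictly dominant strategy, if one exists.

A strategy is strictly dominant if it gives Agent 2 a strictly higher payoff than every other strategy, against every choice by the opponent.
V strictly dominates: vs A: 4 > 1; vs B: 8 > 3.

V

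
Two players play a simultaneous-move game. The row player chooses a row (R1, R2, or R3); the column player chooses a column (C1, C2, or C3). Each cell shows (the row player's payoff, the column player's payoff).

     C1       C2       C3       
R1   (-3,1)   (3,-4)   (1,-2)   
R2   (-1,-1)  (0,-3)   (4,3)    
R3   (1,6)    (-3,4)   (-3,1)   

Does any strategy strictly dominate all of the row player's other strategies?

A strategy is strictly dominant if it gives the row player a strictly higher payoff than every other strategy, against every choice by the opponent.
R1 is not dominant: against C1, R2 gives -1 > -3.
R2 is not dominant: against C1, R3 gives 1 > -1.
R3 is not dominant: against C2, R1 gives 3 > -3.
No single strategy is best against every opponent action.

None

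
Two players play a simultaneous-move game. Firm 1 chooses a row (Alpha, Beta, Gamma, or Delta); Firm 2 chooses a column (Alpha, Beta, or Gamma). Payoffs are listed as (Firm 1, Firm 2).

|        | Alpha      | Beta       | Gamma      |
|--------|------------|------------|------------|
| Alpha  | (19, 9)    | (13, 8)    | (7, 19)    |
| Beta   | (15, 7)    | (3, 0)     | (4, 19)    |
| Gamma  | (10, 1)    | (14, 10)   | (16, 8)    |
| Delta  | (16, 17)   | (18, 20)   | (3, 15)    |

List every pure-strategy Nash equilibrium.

Check mutual best responses: a cell is a NE iff neither player can gain by unilaterally deviating.
Firm 1's best responses — vs Alpha: Alpha (payoff 19); vs Beta: Delta (payoff 18); vs Gamma: Gamma (payoff 16).
Firm 2's best responses — vs Alpha: Gamma (payoff 19); vs Beta: Gamma (payoff 19); vs Gamma: Beta (payoff 10); vs Delta: Beta (payoff 20).
The only mutual best response is (Delta, Beta); neither player gains by switching there.

(Delta, Beta)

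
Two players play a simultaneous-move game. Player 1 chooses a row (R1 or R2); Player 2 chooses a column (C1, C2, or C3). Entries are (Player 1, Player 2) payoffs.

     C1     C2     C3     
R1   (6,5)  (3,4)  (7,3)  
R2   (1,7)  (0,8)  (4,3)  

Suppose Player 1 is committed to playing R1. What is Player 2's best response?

With Player 1 fixed at R1, Player 2's payoffs are: C1 → 5, C2 → 4, C3 → 3.
The maximum is 5, achieved by C1.

C1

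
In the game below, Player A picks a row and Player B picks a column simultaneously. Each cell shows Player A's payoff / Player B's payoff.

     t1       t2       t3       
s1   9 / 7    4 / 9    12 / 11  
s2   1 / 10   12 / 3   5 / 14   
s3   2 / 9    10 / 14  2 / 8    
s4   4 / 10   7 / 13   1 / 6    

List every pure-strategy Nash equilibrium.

Check mutual best responses: a cell is a NE iff neither player can gain by unilaterally deviating.
Player A's best responses — vs t1: s1 (payoff 9); vs t2: s2 (payoff 12); vs t3: s1 (payoff 12).
Player B's best responses — vs s1: t3 (payoff 11); vs s2: t3 (payoff 14); vs s3: t2 (payoff 14); vs s4: t2 (payoff 13).
The only mutual best response is (s1, t3); neither player gains by switching there.

(s1, t3)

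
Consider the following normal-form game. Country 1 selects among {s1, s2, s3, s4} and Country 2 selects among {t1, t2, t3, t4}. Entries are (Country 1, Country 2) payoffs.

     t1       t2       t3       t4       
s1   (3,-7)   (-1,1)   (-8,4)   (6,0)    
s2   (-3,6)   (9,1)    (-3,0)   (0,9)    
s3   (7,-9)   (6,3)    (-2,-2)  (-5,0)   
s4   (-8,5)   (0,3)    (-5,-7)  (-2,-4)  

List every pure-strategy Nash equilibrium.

A profile is a Nash equilibrium when each player is best-responding to the other.
Country 1's best responses — vs t1: s3 (payoff 7); vs t2: s2 (payoff 9); vs t3: s3 (payoff -2); vs t4: s1 (payoff 6).
Country 2's best responses — vs s1: t3 (payoff 4); vs s2: t4 (payoff 9); vs s3: t2 (payoff 3); vs s4: t1 (payoff 5).
No cell has both players best-responding. For instance, Country 1's best reply to t3 is s3, but against s3 Country 2 prefers t2 over t3.

No pure-strategy Nash equilibrium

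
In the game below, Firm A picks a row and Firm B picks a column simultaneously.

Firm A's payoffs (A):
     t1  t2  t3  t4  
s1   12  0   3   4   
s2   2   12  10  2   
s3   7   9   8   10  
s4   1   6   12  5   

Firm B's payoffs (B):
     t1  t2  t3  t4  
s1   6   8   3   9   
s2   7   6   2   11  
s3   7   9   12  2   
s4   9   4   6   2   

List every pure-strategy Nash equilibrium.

No pure-strategy Nash equilibrium

A profile is a Nash equilibrium when each player is best-responding to the other.
Firm A's best responses — vs t1: s1 (payoff 12); vs t2: s2 (payoff 12); vs t3: s4 (payoff 12); vs t4: s3 (payoff 10).
Firm B's best responses — vs s1: t4 (payoff 9); vs s2: t4 (payoff 11); vs s3: t3 (payoff 12); vs s4: t1 (payoff 9).
No cell has both players best-responding. For instance, Firm A's best reply to t4 is s3, but against s3 Firm B prefers t3 over t4.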